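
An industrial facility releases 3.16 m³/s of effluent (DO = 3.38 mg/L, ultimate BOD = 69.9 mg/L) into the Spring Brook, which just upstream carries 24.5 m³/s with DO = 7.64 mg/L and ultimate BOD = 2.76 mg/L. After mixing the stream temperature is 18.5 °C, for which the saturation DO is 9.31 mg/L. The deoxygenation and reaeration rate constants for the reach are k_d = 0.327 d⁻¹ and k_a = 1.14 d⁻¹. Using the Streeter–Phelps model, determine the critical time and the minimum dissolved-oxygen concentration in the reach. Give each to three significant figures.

Mixed DO = (24.5×7.64 + 3.16×3.38)/(24.5+3.16) = 197.9/27.66 = 7.153 mg/L.
Mixed L₀ = (24.5×2.76 + 3.16×69.9)/(27.66) = 288.5/27.66 = 10.43 mg/L.
Initial deficit D₀ = C_s − DO₀ = 9.31 − 7.153 = 2.157 mg/L.
t_c = (1/0.8130) ln[(1.14/0.327)(1 − 2.157×0.8130/(0.327×10.43))] = 1.230 × ln(1.694) = 0.6484 d.
D_c = (0.327/1.14) × 10.43 × e^(−0.327×0.6484) = 0.2868 × 10.43 × 0.8090 = 2.420 mg/L.
Minimum DO = 9.31 − 2.420 = 6.890 mg/L.

t_c ≈ 0.648 d; minimum DO ≈ 6.89 mg/L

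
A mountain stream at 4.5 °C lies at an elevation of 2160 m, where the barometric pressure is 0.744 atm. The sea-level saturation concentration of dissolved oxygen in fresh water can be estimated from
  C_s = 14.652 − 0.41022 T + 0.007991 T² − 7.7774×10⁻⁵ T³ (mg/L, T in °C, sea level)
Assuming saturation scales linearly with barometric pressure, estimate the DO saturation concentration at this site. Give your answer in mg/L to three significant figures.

C_s ≈ 9.64 mg/L

At sea level: C_s = 14.652 − 0.41022×4.5 + 0.007991×4.5² − 7.7774×10⁻⁵×4.5³ = 12.96 mg/L.
Pressure correction: C_s' = 12.96 × 0.744 = 9.643 mg/L.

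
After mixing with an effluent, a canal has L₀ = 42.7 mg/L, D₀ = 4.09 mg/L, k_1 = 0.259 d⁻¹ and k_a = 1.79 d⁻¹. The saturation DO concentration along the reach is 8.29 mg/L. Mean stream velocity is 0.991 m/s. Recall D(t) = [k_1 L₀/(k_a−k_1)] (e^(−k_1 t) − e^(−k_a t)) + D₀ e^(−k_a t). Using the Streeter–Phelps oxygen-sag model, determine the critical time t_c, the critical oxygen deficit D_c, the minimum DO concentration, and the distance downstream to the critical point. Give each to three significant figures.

t_c ≈ 0.717 d; D_c ≈ 5.13 mg/L; min DO ≈ 3.16 mg/L; x_c ≈ 61.4 km

t_c = [1/(k_a−k_1)] ln[(k_a/k_1)(1 − D₀(k_a−k_1)/(k_1 L₀))]
= [1/(1.79−0.259)] ln[(1.79/0.259)(1 − 4.09×1.531/(0.259×42.7))]
= (1/1.531) ln[6.911 × 0.4338] = 0.6532 × ln(2.998) = 0.6532 × 1.098 = 0.7172 d.
L(t_c) = L₀ e^(−k_1 t_c) = 42.7 × 0.8305 = 35.46 mg/L, and at the critical point k_a D_c = k_1 L, so D_c = (0.259/1.79) × 35.46 = 5.131 mg/L.
Minimum DO = C_s − D_c = 8.29 − 5.131 = 3.159 mg/L.
x_c = v t_c = 0.991 m/s × 0.7172 d × 86400 s/d = 61400 m ≈ 61.4 km.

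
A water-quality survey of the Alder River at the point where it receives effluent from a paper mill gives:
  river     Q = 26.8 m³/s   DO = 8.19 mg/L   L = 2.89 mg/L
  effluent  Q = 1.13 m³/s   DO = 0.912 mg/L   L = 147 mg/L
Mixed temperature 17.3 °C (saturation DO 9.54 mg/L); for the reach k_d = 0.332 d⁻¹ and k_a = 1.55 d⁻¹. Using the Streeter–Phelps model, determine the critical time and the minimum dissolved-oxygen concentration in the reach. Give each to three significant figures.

Mixed DO = (26.8×8.19 + 1.13×0.912)/(26.8+1.13) = 220.5/27.93 = 7.896 mg/L.
Mixed L₀ = (26.8×2.89 + 1.13×147)/(27.93) = 243.6/27.93 = 8.720 mg/L.
Initial deficit D₀ = C_s − DO₀ = 9.54 − 7.896 = 1.644 mg/L.
t_c = (1/1.218) ln[(1.55/0.332)(1 − 1.644×1.218/(0.332×8.720))] = 0.8210 × ln(1.439) = 0.2987 d.
D_c = (0.332/1.55) × 8.720 × e^(−0.332×0.2987) = 0.2142 × 8.720 × 0.9056 = 1.692 mg/L.
Minimum DO = 9.54 − 1.692 = 7.848 mg/L.

t_c ≈ 0.299 d; minimum DO ≈ 7.85 mg/L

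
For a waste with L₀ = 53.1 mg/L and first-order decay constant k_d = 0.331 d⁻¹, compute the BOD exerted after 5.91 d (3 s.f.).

y ≈ 45.6 mg/L

y_t = L₀(1 − e^(−k_d t)) = 53.1 × (1 − e^(−0.331×5.91))
= 53.1 × (1 − 0.1414) = 53.1 × 0.8586 = 45.59 mg/L.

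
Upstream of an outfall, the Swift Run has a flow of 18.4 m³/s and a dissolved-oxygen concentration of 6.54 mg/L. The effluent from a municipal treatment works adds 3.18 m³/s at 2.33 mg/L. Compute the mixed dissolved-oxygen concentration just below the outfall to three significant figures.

Flow-weighted mixing: C = (Q_r C_r + Q_w C_w)/(Q_r + Q_w)
= (18.4×6.54 + 3.18×2.33)/(18.4 + 3.18) = 127.7/21.58 = 5.920 mg/L.

5.92 mg/L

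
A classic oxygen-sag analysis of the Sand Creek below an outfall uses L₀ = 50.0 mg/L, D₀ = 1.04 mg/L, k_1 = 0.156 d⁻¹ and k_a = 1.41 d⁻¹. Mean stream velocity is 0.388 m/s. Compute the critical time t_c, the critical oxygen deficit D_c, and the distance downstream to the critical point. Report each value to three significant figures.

t_c = [1/(k_a−k_1)] ln[(k_a/k_1)(1 − D₀(k_a−k_1)/(k_1 L₀))]
= [1/(1.41−0.156)] ln[(1.41/0.156)(1 − 1.04×1.254/(0.156×50.0))]
= (1/1.254) ln[9.038 × 0.8328] = 0.7974 × ln(7.527) = 0.7974 × 2.019 = 1.610 d.
D_c = (k_1/k_a) L₀ e^(−k_1 t_c) = (0.156/1.41) × 50.0 × e^(−0.156×1.610) = 0.1106 × 50.0 × 0.7779 = 4.303 mg/L.
x_c = v t_c = 0.388 m/s × 1.610 d × 86400 s/d = 53960 m ≈ 54.0 km.

t_c ≈ 1.61 d; D_c ≈ 4.30 mg/L; x_c ≈ 54.0 km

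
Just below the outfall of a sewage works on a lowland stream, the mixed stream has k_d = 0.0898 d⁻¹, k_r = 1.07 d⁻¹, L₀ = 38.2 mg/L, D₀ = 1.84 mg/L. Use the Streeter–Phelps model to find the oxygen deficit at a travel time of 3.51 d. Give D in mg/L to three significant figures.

k_d L₀/(k_r−k_d) = 0.0898×38.2/(1.07−0.0898) = 3.430/0.9802 = 3.500 mg/L.
e^(−k_d t) = e^(−0.0898×3.510) = 0.7296; e^(−k_r t) = e^(−1.07×3.510) = 0.02338.
D = 3.500 × (0.7296 − 0.02338) + 1.84 × 0.02338 = 2.472 + 0.04303 = 2.515 mg/L.

D ≈ 2.51 mg/L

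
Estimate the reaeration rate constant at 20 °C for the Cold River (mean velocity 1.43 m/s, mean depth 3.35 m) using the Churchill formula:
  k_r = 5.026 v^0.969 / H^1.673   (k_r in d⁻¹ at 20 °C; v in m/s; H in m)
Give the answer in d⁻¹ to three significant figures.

k_r ≈ 0.940 d⁻¹

k_r = 5.026 × 1.43^0.969 / 3.35^1.673 = 5.026 × 1.414 / 7.558 = 0.9405 d⁻¹.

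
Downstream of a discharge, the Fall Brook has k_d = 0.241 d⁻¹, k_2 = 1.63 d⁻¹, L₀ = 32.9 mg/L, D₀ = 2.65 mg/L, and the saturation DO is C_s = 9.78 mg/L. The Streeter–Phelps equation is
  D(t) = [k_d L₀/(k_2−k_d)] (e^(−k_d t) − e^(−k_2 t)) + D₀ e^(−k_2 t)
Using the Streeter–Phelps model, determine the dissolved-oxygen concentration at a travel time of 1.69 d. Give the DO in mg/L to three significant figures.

k_d L₀/(k_2−k_d) = 0.241×32.9/(1.63−0.241) = 7.929/1.389 = 5.708 mg/L.
e^(−k_d t) = e^(−0.241×1.690) = 0.6655; e^(−k_2 t) = e^(−1.63×1.690) = 0.06363.
D = 5.708 × (0.6655 − 0.06363) + 2.65 × 0.06363 = 3.435 + 0.1686 = 3.604 mg/L.
DO = C_s − D = 9.78 − 3.604 = 6.176 mg/L.

DO ≈ 6.18 mg/L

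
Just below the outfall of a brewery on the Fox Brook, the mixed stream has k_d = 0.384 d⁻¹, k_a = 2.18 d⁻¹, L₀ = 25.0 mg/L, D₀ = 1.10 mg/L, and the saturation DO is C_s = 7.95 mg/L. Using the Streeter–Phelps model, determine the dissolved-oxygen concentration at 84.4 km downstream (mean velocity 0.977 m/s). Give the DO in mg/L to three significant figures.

Travel time t = x/v = 84.4 km / (0.977 m/s) = 84400 m / 0.977 m/s = 86390 s = 0.9998 d.
k_d L₀/(k_a−k_d) = 0.384×25.0/(2.18−0.384) = 9.600/1.796 = 5.345 mg/L.
e^(−k_d t) = e^(−0.384×0.9998) = 0.6812; e^(−k_a t) = e^(−2.18×0.9998) = 0.1131.
D = 5.345 × (0.6812 − 0.1131) + 1.10 × 0.1131 = 3.037 + 0.1244 = 3.161 mg/L.
DO = C_s − D = 7.95 − 3.161 = 4.789 mg/L.

DO ≈ 4.79 mg/L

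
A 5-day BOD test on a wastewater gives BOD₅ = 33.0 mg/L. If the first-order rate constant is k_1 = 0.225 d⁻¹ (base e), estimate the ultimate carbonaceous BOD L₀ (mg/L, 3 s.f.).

BOD₅ = L₀(1 − e^(−5k_1)) ⇒ L₀ = BOD₅ / (1 − e^(−5×0.225))
= 33.0 / (1 − 0.3247) = 33.0 / 0.6753 = 48.86 mg/L.

L₀ ≈ 48.9 mg/L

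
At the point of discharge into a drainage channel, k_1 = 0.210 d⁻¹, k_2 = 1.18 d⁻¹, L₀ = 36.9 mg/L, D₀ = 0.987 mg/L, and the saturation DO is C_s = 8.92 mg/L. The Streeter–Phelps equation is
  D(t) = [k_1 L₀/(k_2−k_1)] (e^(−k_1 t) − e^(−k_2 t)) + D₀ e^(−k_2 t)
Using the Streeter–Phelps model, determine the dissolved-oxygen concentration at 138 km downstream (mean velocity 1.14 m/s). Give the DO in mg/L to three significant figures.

DO ≈ 4.31 mg/L

Travel time t = x/v = 138 km / (1.14 m/s) = 138000 m / 1.14 m/s = 121100 s = 1.401 d.
k_1 L₀/(k_2−k_1) = 0.210×36.9/(1.18−0.210) = 7.749/0.9700 = 7.989 mg/L.
e^(−k_1 t) = e^(−0.210×1.401) = 0.7451; e^(−k_2 t) = e^(−1.18×1.401) = 0.1914.
D = 7.989 × (0.7451 − 0.1914) + 0.987 × 0.1914 = 4.423 + 0.1889 = 4.612 mg/L.
DO = C_s − D = 8.92 − 4.612 = 4.308 mg/L.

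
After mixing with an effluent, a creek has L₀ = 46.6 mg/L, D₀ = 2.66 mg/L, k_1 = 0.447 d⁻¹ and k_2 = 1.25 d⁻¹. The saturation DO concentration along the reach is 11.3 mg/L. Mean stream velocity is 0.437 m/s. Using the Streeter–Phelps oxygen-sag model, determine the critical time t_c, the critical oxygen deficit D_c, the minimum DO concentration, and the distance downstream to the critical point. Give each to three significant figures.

At the critical point dD/dt = 0, so k_1 L₀ e^(−k_1 t) = k_2 D. Substituting D(t) from the Streeter–Phelps equation and solving for t gives
t_c = ln[(k_2/k_1)(1 − D₀(k_2−k_1)/(k_1 L₀))] / (k_2−k_1).
Here k_2−k_1 = 0.8030 d⁻¹ and 1 − D₀(k_2−k_1)/(k_1 L₀) = 1 − 2.66×0.8030/(0.447×46.6) = 0.8975, so
t_c = ln(2.796 × 0.8975) / 0.8030 = 0.9202 / 0.8030 = 1.146 d.
L(t_c) = L₀ e^(−k_1 t_c) = 46.6 × 0.5992 = 27.92 mg/L, and at the critical point k_2 D_c = k_1 L, so D_c = (0.447/1.25) × 27.92 = 9.985 mg/L.
Minimum DO = C_s − D_c = 11.3 − 9.985 = 1.315 mg/L.
x_c = v t_c = 0.437 m/s × 1.146 d × 86400 s/d = 43270 m ≈ 43.3 km.

t_c ≈ 1.15 d; D_c ≈ 9.98 mg/L; min DO ≈ 1.32 mg/L; x_c ≈ 43.3 km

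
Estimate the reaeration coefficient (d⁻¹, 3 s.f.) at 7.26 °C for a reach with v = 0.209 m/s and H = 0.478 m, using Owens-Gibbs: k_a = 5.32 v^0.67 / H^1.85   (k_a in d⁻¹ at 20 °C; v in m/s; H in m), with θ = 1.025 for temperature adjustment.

k_a ≈ 5.33 d⁻¹

k_a(20) = 5.32 × 0.209^0.67 / 0.478^1.85 = 5.32 × 0.3503 / 0.2552 = 7.302 d⁻¹.
k_a(7.26) = 7.302 × 1.025^(7.26−20) = 7.302 × 0.7301 = 5.331 d⁻¹.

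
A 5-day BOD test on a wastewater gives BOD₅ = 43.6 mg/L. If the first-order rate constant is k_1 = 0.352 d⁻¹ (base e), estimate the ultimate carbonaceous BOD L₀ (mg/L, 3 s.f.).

BOD₅ = L₀(1 − e^(−5k_1)) ⇒ L₀ = BOD₅ / (1 − e^(−5×0.352))
= 43.6 / (1 − 0.1720) = 43.6 / 0.8280 = 52.66 mg/L.

L₀ ≈ 52.7 mg/L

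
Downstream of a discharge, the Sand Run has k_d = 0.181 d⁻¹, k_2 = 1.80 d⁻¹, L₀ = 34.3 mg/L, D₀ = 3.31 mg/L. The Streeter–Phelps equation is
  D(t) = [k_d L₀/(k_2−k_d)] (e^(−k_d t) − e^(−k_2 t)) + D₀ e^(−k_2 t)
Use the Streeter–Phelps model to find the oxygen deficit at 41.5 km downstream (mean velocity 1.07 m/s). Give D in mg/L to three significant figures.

D ≈ 3.30 mg/L

Travel time t = x/v = 41.5 km / (1.07 m/s) = 41500 m / 1.07 m/s = 38790 s = 0.4489 d.
k_d L₀/(k_2−k_d) = 0.181×34.3/(1.80−0.181) = 6.208/1.619 = 3.835 mg/L.
e^(−k_d t) = e^(−0.181×0.4489) = 0.9220; e^(−k_2 t) = e^(−1.80×0.4489) = 0.4457.
D = 3.835 × (0.9220 − 0.4457) + 3.31 × 0.4457 = 1.826 + 1.475 = 3.302 mg/L.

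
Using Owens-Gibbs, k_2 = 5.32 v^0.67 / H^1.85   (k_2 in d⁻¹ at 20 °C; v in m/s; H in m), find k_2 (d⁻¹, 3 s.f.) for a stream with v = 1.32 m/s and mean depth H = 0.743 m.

k_2 = 5.32 × 1.32^0.67 / 0.743^1.85 = 5.32 × 1.204 / 0.5772 = 11.10 d⁻¹.

k_2 ≈ 11.1 d⁻¹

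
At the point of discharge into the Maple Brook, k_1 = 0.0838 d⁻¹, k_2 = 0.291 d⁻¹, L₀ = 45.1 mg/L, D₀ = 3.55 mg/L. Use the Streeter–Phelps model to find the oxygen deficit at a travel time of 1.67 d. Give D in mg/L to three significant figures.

k_1 L₀/(k_2−k_1) = 0.0838×45.1/(0.291−0.0838) = 3.779/0.2072 = 18.24 mg/L.
e^(−k_1 t) = e^(−0.0838×1.670) = 0.8694; e^(−k_2 t) = e^(−0.291×1.670) = 0.6151.
D = 18.24 × (0.8694 − 0.6151) + 3.55 × 0.6151 = 4.639 + 2.184 = 6.822 mg/L.

D ≈ 6.82 mg/L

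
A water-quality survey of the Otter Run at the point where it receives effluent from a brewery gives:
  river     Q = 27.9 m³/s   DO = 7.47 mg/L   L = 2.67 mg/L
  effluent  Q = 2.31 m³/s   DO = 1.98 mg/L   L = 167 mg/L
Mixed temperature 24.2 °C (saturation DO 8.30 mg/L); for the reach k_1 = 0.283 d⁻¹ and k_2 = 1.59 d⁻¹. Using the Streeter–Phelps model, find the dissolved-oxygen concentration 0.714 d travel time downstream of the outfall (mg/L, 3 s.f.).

Mixed DO = (27.9×7.47 + 2.31×1.98)/(27.9+2.31) = 213.0/30.21 = 7.050 mg/L.
Mixed L₀ = (27.9×2.67 + 2.31×167)/(30.21) = 460.3/30.21 = 15.24 mg/L.
Initial deficit D₀ = C_s − DO₀ = 8.30 − 7.050 = 1.250 mg/L.
D(0.714) = [0.283×15.24/(1.59−0.283)](e^(−0.283×0.714) − e^(−1.59×0.714)) + 1.250 e^(−1.59×0.714)
= 3.299 × (0.8170 − 0.3213) + 1.250 × 0.3213 = 2.037 mg/L.
DO = 8.30 − 2.037 = 6.263 mg/L.

DO ≈ 6.26 mg/L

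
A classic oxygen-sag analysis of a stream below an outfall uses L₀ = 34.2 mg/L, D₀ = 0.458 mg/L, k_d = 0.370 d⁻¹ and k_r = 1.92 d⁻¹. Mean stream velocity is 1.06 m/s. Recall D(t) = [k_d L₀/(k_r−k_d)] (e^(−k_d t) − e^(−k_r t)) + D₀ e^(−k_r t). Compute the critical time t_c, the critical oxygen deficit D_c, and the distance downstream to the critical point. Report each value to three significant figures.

At the critical point dD/dt = 0, so k_d L₀ e^(−k_d t) = k_r D. Substituting D(t) from the Streeter–Phelps equation and solving for t gives
t_c = ln[(k_r/k_d)(1 − D₀(k_r−k_d)/(k_d L₀))] / (k_r−k_d).
Here k_r−k_d = 1.550 d⁻¹ and 1 − D₀(k_r−k_d)/(k_d L₀) = 1 − 0.458×1.550/(0.370×34.2) = 0.9439, so
t_c = ln(5.189 × 0.9439) / 1.550 = 1.589 / 1.550 = 1.025 d.
D_c = (k_d/k_r) L₀ e^(−k_d t_c) = (0.370/1.92) × 34.2 × e^(−0.370×1.025) = 0.1927 × 34.2 × 0.6844 = 4.510 mg/L.
x_c = v t_c = 1.06 m/s × 1.025 d × 86400 s/d = 93880 m ≈ 93.9 km.

t_c ≈ 1.03 d; D_c ≈ 4.51 mg/L; x_c ≈ 93.9 km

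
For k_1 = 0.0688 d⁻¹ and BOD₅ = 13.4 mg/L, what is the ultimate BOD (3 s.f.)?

L₀ ≈ 46.0 mg/L

BOD₅ = L₀(1 − e^(−5k_1)) ⇒ L₀ = BOD₅ / (1 − e^(−5×0.0688))
= 13.4 / (1 − 0.7089) = 13.4 / 0.2911 = 46.04 mg/L.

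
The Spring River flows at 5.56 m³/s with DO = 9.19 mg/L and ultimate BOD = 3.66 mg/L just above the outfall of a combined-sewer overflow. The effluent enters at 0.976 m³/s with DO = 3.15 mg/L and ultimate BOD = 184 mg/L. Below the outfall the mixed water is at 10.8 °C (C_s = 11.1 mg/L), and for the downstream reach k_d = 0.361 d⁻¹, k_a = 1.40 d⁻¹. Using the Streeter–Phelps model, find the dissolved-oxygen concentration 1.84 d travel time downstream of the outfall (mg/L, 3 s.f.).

DO ≈ 6.22 mg/L

Mixed DO = (5.56×9.19 + 0.976×3.15)/(5.56+0.976) = 54.17/6.536 = 8.288 mg/L.
Mixed L₀ = (5.56×3.66 + 0.976×184)/(6.536) = 199.9/6.536 = 30.59 mg/L.
Initial deficit D₀ = C_s − DO₀ = 11.1 − 8.288 = 2.812 mg/L.
D(1.84) = [0.361×30.59/(1.40−0.361)](e^(−0.361×1.84) − e^(−1.40×1.84)) + 2.812 e^(−1.40×1.84)
= 10.63 × (0.5147 − 0.07608) + 2.812 × 0.07608 = 4.875 mg/L.
DO = 11.1 − 4.875 = 6.225 mg/L.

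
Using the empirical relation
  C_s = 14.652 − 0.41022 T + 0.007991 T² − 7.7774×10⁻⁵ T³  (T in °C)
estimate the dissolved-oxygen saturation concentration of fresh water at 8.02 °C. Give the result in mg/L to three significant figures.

C_s = 14.652 − 0.41022×8.02 + 0.007991×8.02² − 7.7774×10⁻⁵×8.02³ = 11.84 mg/L.

C_s ≈ 11.8 mg/L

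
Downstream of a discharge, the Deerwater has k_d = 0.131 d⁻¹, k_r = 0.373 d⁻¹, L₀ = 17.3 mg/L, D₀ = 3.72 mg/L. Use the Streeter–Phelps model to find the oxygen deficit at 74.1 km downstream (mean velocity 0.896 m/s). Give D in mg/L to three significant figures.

D ≈ 4.31 mg/L

Travel time t = x/v = 74.1 km / (0.896 m/s) = 74100 m / 0.896 m/s = 82700 s = 0.9572 d.
k_d L₀/(k_r−k_d) = 0.131×17.3/(0.373−0.131) = 2.266/0.2420 = 9.365 mg/L.
e^(−k_d t) = e^(−0.131×0.9572) = 0.8822; e^(−k_r t) = e^(−0.373×0.9572) = 0.6998.
D = 9.365 × (0.8822 − 0.6998) + 3.72 × 0.6998 = 1.708 + 2.603 = 4.311 mg/L.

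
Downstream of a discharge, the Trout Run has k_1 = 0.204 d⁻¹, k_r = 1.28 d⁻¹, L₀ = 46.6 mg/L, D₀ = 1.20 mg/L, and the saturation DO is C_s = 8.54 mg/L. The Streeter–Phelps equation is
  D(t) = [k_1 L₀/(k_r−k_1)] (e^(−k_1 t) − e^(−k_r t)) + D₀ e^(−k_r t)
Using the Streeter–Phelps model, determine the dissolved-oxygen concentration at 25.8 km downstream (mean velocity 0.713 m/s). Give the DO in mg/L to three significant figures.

Travel time t = x/v = 25.8 km / (0.713 m/s) = 25800 m / 0.713 m/s = 36190 s = 0.4188 d.
k_1 L₀/(k_r−k_1) = 0.204×46.6/(1.28−0.204) = 9.506/1.076 = 8.835 mg/L.
e^(−k_1 t) = e^(−0.204×0.4188) = 0.9181; e^(−k_r t) = e^(−1.28×0.4188) = 0.5850.
D = 8.835 × (0.9181 − 0.5850) + 1.20 × 0.5850 = 2.943 + 0.7020 = 3.645 mg/L.
DO = C_s − D = 8.54 − 3.645 = 4.895 mg/L.

DO ≈ 4.90 mg/L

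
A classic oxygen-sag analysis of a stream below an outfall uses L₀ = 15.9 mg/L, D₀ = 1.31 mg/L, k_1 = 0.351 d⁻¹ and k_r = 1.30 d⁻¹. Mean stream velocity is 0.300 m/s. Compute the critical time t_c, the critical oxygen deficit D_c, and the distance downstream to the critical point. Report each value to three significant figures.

t_c ≈ 1.11 d; D_c ≈ 2.90 mg/L; x_c ≈ 28.9 km

At the critical point dD/dt = 0, so k_1 L₀ e^(−k_1 t) = k_r D. Substituting D(t) from the Streeter–Phelps equation and solving for t gives
t_c = ln[(k_r/k_1)(1 − D₀(k_r−k_1)/(k_1 L₀))] / (k_r−k_1).
Here k_r−k_1 = 0.9490 d⁻¹ and 1 − D₀(k_r−k_1)/(k_1 L₀) = 1 − 1.31×0.9490/(0.351×15.9) = 0.7772, so
t_c = ln(3.704 × 0.7772) / 0.9490 = 1.057 / 0.9490 = 1.114 d.
D_c = (k_1/k_r) L₀ e^(−k_1 t_c) = (0.351/1.30) × 15.9 × e^(−0.351×1.114) = 0.2700 × 15.9 × 0.6763 = 2.904 mg/L.
x_c = v t_c = 0.300 m/s × 1.114 d × 86400 s/d = 28880 m ≈ 28.9 km.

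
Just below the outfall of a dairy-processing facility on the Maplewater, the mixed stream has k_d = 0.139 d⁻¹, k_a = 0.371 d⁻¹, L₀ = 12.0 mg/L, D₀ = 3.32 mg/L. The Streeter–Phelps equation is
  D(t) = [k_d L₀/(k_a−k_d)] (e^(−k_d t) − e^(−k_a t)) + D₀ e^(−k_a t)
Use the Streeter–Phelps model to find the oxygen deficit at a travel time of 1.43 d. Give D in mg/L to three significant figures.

k_d L₀/(k_a−k_d) = 0.139×12.0/(0.371−0.139) = 1.668/0.2320 = 7.190 mg/L.
e^(−k_d t) = e^(−0.139×1.430) = 0.8197; e^(−k_a t) = e^(−0.371×1.430) = 0.5883.
D = 7.190 × (0.8197 − 0.5883) + 3.32 × 0.5883 = 1.664 + 1.953 = 3.617 mg/L.

D ≈ 3.62 mg/L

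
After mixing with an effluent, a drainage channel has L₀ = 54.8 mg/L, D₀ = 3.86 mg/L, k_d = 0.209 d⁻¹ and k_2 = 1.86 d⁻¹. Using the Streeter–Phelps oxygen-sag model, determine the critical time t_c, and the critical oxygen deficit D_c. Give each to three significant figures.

With k_2/k_d = 8.900 and 1 − D₀(k_2−k_d)/(k_d L₀) = 0.4436,
t_c = ln(8.900 × 0.4436) / (1.86 − 0.209) = ln(3.948) / 1.651 = 1.373/1.651 = 0.8317 d.
L(t_c) = L₀ e^(−k_d t_c) = 54.8 × 0.8404 = 46.06 mg/L, and at the critical point k_2 D_c = k_d L, so D_c = (0.209/1.86) × 46.06 = 5.175 mg/L.

t_c ≈ 0.832 d; D_c ≈ 5.18 mg/L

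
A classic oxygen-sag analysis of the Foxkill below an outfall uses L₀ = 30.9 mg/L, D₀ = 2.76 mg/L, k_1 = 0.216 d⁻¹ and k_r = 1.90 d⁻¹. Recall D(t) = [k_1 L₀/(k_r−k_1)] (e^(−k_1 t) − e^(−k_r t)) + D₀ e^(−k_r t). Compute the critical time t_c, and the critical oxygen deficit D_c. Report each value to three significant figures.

t_c ≈ 0.583 d; D_c ≈ 3.10 mg/L

At the critical point dD/dt = 0, so k_1 L₀ e^(−k_1 t) = k_r D. Substituting D(t) from the Streeter–Phelps equation and solving for t gives
t_c = ln[(k_r/k_1)(1 − D₀(k_r−k_1)/(k_1 L₀))] / (k_r−k_1).
Here k_r−k_1 = 1.684 d⁻¹ and 1 − D₀(k_r−k_1)/(k_1 L₀) = 1 − 2.76×1.684/(0.216×30.9) = 0.3036, so
t_c = ln(8.796 × 0.3036) / 1.684 = 0.9824 / 1.684 = 0.5834 d.
L(t_c) = L₀ e^(−k_1 t_c) = 30.9 × 0.8816 = 27.24 mg/L, and at the critical point k_r D_c = k_1 L, so D_c = (0.216/1.90) × 27.24 = 3.097 mg/L.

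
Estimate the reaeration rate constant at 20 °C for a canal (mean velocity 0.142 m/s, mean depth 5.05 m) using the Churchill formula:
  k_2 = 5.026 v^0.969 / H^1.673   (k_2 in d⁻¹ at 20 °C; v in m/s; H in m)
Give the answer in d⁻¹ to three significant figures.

k_2 ≈ 0.0505 d⁻¹

k_2 = 5.026 × 0.142^0.969 / 5.05^1.673 = 5.026 × 0.1509 / 15.02 = 0.05049 d⁻¹.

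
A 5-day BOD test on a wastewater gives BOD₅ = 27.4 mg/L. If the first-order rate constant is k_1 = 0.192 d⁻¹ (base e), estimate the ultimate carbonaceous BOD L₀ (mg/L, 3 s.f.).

BOD₅ = L₀(1 − e^(−5k_1)) ⇒ L₀ = BOD₅ / (1 − e^(−5×0.192))
= 27.4 / (1 − 0.3829) = 27.4 / 0.6171 = 44.40 mg/L.

L₀ ≈ 44.4 mg/L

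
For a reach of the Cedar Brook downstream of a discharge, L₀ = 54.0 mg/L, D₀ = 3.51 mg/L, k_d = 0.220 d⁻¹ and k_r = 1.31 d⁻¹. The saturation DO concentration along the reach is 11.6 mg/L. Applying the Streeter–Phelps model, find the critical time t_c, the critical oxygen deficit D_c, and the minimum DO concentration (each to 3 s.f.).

t_c ≈ 1.28 d; D_c ≈ 6.84 mg/L; min DO ≈ 4.76 mg/L

At the critical point dD/dt = 0, so k_d L₀ e^(−k_d t) = k_r D. Substituting D(t) from the Streeter–Phelps equation and solving for t gives
t_c = ln[(k_r/k_d)(1 − D₀(k_r−k_d)/(k_d L₀))] / (k_r−k_d).
Here k_r−k_d = 1.090 d⁻¹ and 1 − D₀(k_r−k_d)/(k_d L₀) = 1 − 3.51×1.090/(0.220×54.0) = 0.6780, so
t_c = ln(5.955 × 0.6780) / 1.090 = 1.395 / 1.090 = 1.280 d.
D_c = (k_d/k_r) L₀ e^(−k_d t_c) = (0.220/1.31) × 54.0 × e^(−0.220×1.280) = 0.1679 × 54.0 × 0.7545 = 6.843 mg/L.
Minimum DO = C_s − D_c = 11.6 − 6.843 = 4.757 mg/L.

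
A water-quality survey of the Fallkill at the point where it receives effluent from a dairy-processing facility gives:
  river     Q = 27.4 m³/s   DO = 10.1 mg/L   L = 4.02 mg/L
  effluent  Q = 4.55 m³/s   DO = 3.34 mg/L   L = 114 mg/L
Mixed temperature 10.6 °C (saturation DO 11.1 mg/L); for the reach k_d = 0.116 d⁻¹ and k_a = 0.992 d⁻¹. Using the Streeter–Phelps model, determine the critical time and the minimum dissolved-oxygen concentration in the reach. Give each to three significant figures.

t_c ≈ 0.853 d; minimum DO ≈ 9.02 mg/L

Mixed DO = (27.4×10.1 + 4.55×3.34)/(27.4+4.55) = 291.9/31.95 = 9.137 mg/L.
Mixed L₀ = (27.4×4.02 + 4.55×114)/(31.95) = 628.8/31.95 = 19.68 mg/L.
Initial deficit D₀ = C_s − DO₀ = 11.1 − 9.137 = 1.963 mg/L.
t_c = (1/0.8760) ln[(0.992/0.116)(1 − 1.963×0.8760/(0.116×19.68))] = 1.142 × ln(2.112) = 0.8534 d.
D_c = (0.116/0.992) × 19.68 × e^(−0.116×0.8534) = 0.1169 × 19.68 × 0.9057 = 2.085 mg/L.
Minimum DO = 11.1 − 2.085 = 9.015 mg/L.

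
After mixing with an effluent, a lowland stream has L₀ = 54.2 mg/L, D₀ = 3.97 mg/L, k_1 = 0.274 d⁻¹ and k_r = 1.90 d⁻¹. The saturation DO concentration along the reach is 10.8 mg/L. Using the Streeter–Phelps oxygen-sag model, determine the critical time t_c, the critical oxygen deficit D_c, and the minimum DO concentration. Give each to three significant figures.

t_c = [1/(k_r−k_1)] ln[(k_r/k_1)(1 − D₀(k_r−k_1)/(k_1 L₀))]
= [1/(1.90−0.274)] ln[(1.90/0.274)(1 − 3.97×1.626/(0.274×54.2))]
= (1/1.626) ln[6.934 × 0.5653] = 0.6150 × ln(3.920) = 0.6150 × 1.366 = 0.8402 d.
L(t_c) = L₀ e^(−k_1 t_c) = 54.2 × 0.7944 = 43.05 mg/L, and at the critical point k_r D_c = k_1 L, so D_c = (0.274/1.90) × 43.05 = 6.209 mg/L.
Minimum DO = C_s − D_c = 10.8 − 6.209 = 4.591 mg/L.

t_c ≈ 0.840 d; D_c ≈ 6.21 mg/L; min DO ≈ 4.59 mg/L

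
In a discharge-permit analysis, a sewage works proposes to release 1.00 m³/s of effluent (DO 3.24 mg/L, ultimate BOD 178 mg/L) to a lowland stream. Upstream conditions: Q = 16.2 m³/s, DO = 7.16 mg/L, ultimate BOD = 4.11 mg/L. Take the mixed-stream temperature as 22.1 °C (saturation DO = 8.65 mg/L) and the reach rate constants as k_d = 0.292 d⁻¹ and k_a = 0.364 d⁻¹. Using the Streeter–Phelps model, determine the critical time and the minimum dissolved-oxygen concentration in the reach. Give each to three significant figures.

Mixed DO = (16.2×7.16 + 1.00×3.24)/(16.2+1.00) = 119.2/17.20 = 6.932 mg/L.
Mixed L₀ = (16.2×4.11 + 1.00×178)/(17.20) = 244.6/17.20 = 14.22 mg/L.
Initial deficit D₀ = C_s − DO₀ = 8.65 − 6.932 = 1.718 mg/L.
t_c = (1/0.07200) ln[(0.364/0.292)(1 − 1.718×0.07200/(0.292×14.22))] = 13.89 × ln(1.209) = 2.641 d.
D_c = (0.292/0.364) × 14.22 × e^(−0.292×2.641) = 0.8022 × 14.22 × 0.4625 = 5.275 mg/L.
Minimum DO = 8.65 − 5.275 = 3.375 mg/L.

t_c ≈ 2.64 d; minimum DO ≈ 3.37 mg/L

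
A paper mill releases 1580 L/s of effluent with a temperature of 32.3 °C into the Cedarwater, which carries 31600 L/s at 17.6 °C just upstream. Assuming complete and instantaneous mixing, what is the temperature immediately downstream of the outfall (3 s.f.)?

Flow-weighted mixing: C = (Q_r C_r + Q_w C_w)/(Q_r + Q_w)
= (31600×17.6 + 1580×32.3)/(31600 + 1580) = 607200/33180 = 18.30 °C.

18.3 °C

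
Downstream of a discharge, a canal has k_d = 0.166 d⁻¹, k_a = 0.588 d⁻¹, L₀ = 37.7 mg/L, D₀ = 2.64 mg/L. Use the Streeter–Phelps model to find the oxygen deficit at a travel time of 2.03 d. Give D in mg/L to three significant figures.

k_d L₀/(k_a−k_d) = 0.166×37.7/(0.588−0.166) = 6.258/0.4220 = 14.83 mg/L.
e^(−k_d t) = e^(−0.166×2.030) = 0.7139; e^(−k_a t) = e^(−0.588×2.030) = 0.3031.
D = 14.83 × (0.7139 − 0.3031) + 2.64 × 0.3031 = 6.092 + 0.8002 = 6.892 mg/L.

D ≈ 6.89 mg/L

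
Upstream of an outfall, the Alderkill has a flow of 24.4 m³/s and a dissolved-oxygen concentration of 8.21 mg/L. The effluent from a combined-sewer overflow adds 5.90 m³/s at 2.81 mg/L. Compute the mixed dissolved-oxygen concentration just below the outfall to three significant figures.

Flow-weighted mixing: C = (Q_r C_r + Q_w C_w)/(Q_r + Q_w)
= (24.4×8.21 + 5.90×2.81)/(24.4 + 5.90) = 216.9/30.30 = 7.159 mg/L.

7.16 mg/L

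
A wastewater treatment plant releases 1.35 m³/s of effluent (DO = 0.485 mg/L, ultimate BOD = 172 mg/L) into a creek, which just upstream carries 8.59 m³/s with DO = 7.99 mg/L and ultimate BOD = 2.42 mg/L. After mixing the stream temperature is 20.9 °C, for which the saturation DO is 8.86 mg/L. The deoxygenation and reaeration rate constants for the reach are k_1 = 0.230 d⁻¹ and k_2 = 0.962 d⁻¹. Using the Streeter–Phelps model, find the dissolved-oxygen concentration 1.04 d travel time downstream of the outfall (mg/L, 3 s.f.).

Mixed DO = (8.59×7.99 + 1.35×0.485)/(8.59+1.35) = 69.29/9.940 = 6.971 mg/L.
Mixed L₀ = (8.59×2.42 + 1.35×172)/(9.940) = 253.0/9.940 = 25.45 mg/L.
Initial deficit D₀ = C_s − DO₀ = 8.86 − 6.971 = 1.889 mg/L.
D(1.04) = [0.230×25.45/(0.962−0.230)](e^(−0.230×1.04) − e^(−0.962×1.04)) + 1.889 e^(−0.962×1.04)
= 7.997 × (0.7873 − 0.3677) + 1.889 × 0.3677 = 4.050 mg/L.
DO = 8.86 − 4.050 = 4.810 mg/L.

DO ≈ 4.81 mg/L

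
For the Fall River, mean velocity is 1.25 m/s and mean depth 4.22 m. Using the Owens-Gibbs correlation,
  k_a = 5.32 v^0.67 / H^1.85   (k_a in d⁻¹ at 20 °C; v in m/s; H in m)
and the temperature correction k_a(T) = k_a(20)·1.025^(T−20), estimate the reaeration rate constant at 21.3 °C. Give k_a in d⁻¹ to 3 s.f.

k_a(20) = 5.32 × 1.25^0.67 / 4.22^1.85 = 5.32 × 1.161 / 14.35 = 0.4305 d⁻¹.
k_a(21.3) = 0.4305 × 1.025^(21.3−20) = 0.4305 × 1.033 = 0.4446 d⁻¹.

k_a ≈ 0.445 d⁻¹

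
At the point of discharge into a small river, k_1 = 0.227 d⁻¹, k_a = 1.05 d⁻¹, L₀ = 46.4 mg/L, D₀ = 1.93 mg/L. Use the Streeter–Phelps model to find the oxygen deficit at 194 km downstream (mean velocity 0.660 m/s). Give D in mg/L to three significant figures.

D ≈ 5.61 mg/L

Travel time t = x/v = 194 km / (0.660 m/s) = 194000 m / 0.660 m/s = 293900 s = 3.402 d.
k_1 L₀/(k_a−k_1) = 0.227×46.4/(1.05−0.227) = 10.53/0.8230 = 12.80 mg/L.
e^(−k_1 t) = e^(−0.227×3.402) = 0.4620; e^(−k_a t) = e^(−1.05×3.402) = 0.02809.
D = 12.80 × (0.4620 − 0.02809) + 1.93 × 0.02809 = 5.553 + 0.05422 = 5.607 mg/L.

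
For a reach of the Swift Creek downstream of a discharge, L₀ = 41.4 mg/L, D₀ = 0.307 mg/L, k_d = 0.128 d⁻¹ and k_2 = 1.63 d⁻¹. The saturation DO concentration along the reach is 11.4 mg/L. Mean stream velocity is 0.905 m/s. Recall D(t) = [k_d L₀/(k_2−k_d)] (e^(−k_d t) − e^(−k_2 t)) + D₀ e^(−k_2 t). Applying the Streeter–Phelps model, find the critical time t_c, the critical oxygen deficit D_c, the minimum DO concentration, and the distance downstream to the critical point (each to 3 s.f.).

t_c = [1/(k_2−k_d)] ln[(k_2/k_d)(1 − D₀(k_2−k_d)/(k_d L₀))]
= [1/(1.63−0.128)] ln[(1.63/0.128)(1 − 0.307×1.502/(0.128×41.4))]
= (1/1.502) ln[12.73 × 0.9130] = 0.6658 × ln(11.63) = 0.6658 × 2.453 = 1.633 d.
D_c = (k_d/k_2) L₀ e^(−k_d t_c) = (0.128/1.63) × 41.4 × e^(−0.128×1.633) = 0.07853 × 41.4 × 0.8113 = 2.638 mg/L.
Minimum DO = C_s − D_c = 11.4 − 2.638 = 8.762 mg/L.
x_c = v t_c = 0.905 m/s × 1.633 d × 86400 s/d = 127700 m ≈ 128 km.

t_c ≈ 1.63 d; D_c ≈ 2.64 mg/L; min DO ≈ 8.76 mg/L; x_c ≈ 128 km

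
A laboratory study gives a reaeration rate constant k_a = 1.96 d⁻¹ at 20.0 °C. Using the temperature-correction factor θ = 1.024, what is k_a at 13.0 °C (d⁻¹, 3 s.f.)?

k_a(T₂) = k_a(T₁) · θ^(T₂−T₁) = 1.96 × 1.024^(13.0−20.0)
= 1.96 × 1.024^-7.00 = 1.96 × 0.8470 = 1.660 d⁻¹.

k_a ≈ 1.66 d⁻¹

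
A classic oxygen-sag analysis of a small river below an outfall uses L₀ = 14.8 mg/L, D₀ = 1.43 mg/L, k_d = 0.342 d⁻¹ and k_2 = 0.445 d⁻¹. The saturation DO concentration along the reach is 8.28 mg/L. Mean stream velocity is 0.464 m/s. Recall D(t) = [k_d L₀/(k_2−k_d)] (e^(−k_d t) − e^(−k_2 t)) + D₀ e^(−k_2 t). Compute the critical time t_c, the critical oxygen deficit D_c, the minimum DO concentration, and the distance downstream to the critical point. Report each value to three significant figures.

t_c ≈ 2.27 d; D_c ≈ 5.23 mg/L; min DO ≈ 3.05 mg/L; x_c ≈ 91.0 km

t_c = [1/(k_2−k_d)] ln[(k_2/k_d)(1 − D₀(k_2−k_d)/(k_d L₀))]
= [1/(0.445−0.342)] ln[(0.445/0.342)(1 − 1.43×0.1030/(0.342×14.8))]
= (1/0.1030) ln[1.301 × 0.9709] = 9.709 × ln(1.263) = 9.709 × 0.2337 = 2.269 d.
L(t_c) = L₀ e^(−k_d t_c) = 14.8 × 0.4602 = 6.811 mg/L, and at the critical point k_2 D_c = k_d L, so D_c = (0.342/0.445) × 6.811 = 5.235 mg/L.
Minimum DO = C_s − D_c = 8.28 − 5.235 = 3.045 mg/L.
x_c = v t_c = 0.464 m/s × 2.269 d × 86400 s/d = 90970 m ≈ 91.0 km.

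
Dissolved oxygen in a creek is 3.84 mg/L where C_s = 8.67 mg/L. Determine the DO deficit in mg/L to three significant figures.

D ≈ 4.83 mg/L

D = C_s − C = 8.67 − 3.84 = 4.83 mg/L.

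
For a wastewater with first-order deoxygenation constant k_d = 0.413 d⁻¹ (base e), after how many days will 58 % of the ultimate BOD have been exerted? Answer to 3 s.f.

t ≈ 2.10 d

y/L₀ = 1 − e^(−k_d t) = 0.58 ⇒ e^(−k_d t) = 0.420
t = −ln(0.420) / 0.413 = 0.8675 / 0.413 = 2.100 d.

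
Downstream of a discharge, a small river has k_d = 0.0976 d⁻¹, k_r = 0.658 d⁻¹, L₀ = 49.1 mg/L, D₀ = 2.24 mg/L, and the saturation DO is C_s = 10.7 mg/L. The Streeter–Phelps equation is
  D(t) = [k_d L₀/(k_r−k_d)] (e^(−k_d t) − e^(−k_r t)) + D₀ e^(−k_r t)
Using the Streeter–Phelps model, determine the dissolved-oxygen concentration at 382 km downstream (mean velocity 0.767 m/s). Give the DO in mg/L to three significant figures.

Travel time t = x/v = 382 km / (0.767 m/s) = 382000 m / 0.767 m/s = 498000 s = 5.764 d.
k_d L₀/(k_r−k_d) = 0.0976×49.1/(0.658−0.0976) = 4.792/0.5604 = 8.551 mg/L.
e^(−k_d t) = e^(−0.0976×5.764) = 0.5697; e^(−k_r t) = e^(−0.658×5.764) = 0.02253.
D = 8.551 × (0.5697 − 0.02253) + 2.24 × 0.02253 = 4.679 + 0.05046 = 4.730 mg/L.
DO = C_s − D = 10.7 − 4.730 = 5.970 mg/L.

DO ≈ 5.97 mg/L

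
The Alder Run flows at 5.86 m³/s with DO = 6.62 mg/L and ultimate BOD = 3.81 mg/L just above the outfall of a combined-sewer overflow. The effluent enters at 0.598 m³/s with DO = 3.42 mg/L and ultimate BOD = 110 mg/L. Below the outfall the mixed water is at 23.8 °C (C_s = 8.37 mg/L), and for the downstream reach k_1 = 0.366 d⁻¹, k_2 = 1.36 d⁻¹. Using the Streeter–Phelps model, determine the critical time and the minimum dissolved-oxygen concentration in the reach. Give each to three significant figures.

Mixed DO = (5.86×6.62 + 0.598×3.42)/(5.86+0.598) = 40.84/6.458 = 6.324 mg/L.
Mixed L₀ = (5.86×3.81 + 0.598×110)/(6.458) = 88.11/6.458 = 13.64 mg/L.
Initial deficit D₀ = C_s − DO₀ = 8.37 − 6.324 = 2.046 mg/L.
t_c = (1/0.9940) ln[(1.36/0.366)(1 − 2.046×0.9940/(0.366×13.64))] = 1.006 × ln(2.202) = 0.7942 d.
D_c = (0.366/1.36) × 13.64 × e^(−0.366×0.7942) = 0.2691 × 13.64 × 0.7478 = 2.745 mg/L.
Minimum DO = 8.37 − 2.745 = 5.625 mg/L.

t_c ≈ 0.794 d; minimum DO ≈ 5.62 mg/L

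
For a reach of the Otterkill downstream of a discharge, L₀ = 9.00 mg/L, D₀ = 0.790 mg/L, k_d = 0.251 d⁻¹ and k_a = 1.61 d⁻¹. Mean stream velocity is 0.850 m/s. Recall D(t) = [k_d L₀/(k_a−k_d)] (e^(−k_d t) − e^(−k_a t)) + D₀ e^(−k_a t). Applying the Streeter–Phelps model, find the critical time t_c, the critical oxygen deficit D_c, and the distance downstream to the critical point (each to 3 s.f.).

t_c ≈ 0.893 d; D_c ≈ 1.12 mg/L; x_c ≈ 65.6 km

t_c = [1/(k_a−k_d)] ln[(k_a/k_d)(1 − D₀(k_a−k_d)/(k_d L₀))]
= [1/(1.61−0.251)] ln[(1.61/0.251)(1 − 0.790×1.359/(0.251×9.00))]
= (1/1.359) ln[6.414 × 0.5247] = 0.7358 × ln(3.366) = 0.7358 × 1.214 = 0.8931 d.
D_c = (k_d/k_a) L₀ e^(−k_d t_c) = (0.251/1.61) × 9.00 × e^(−0.251×0.8931) = 0.1559 × 9.00 × 0.7992 = 1.121 mg/L.
x_c = v t_c = 0.850 m/s × 0.8931 d × 86400 s/d = 65590 m ≈ 65.6 km.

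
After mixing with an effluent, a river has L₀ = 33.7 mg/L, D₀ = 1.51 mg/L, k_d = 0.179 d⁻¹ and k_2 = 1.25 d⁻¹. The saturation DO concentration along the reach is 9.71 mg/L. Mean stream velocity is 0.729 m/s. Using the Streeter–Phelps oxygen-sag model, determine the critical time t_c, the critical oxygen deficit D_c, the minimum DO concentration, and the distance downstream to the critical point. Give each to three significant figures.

t_c ≈ 1.52 d; D_c ≈ 3.67 mg/L; min DO ≈ 6.04 mg/L; x_c ≈ 95.9 km

At the critical point dD/dt = 0, so k_d L₀ e^(−k_d t) = k_2 D. Substituting D(t) from the Streeter–Phelps equation and solving for t gives
t_c = ln[(k_2/k_d)(1 − D₀(k_2−k_d)/(k_d L₀))] / (k_2−k_d).
Here k_2−k_d = 1.071 d⁻¹ and 1 − D₀(k_2−k_d)/(k_d L₀) = 1 − 1.51×1.071/(0.179×33.7) = 0.7319, so
t_c = ln(6.983 × 0.7319) / 1.071 = 1.631 / 1.071 = 1.523 d.
D_c = (k_d/k_2) L₀ e^(−k_d t_c) = (0.179/1.25) × 33.7 × e^(−0.179×1.523) = 0.1432 × 33.7 × 0.7613 = 3.674 mg/L.
Minimum DO = C_s − D_c = 9.71 − 3.674 = 6.036 mg/L.
x_c = v t_c = 0.729 m/s × 1.523 d × 86400 s/d = 95940 m ≈ 95.9 km.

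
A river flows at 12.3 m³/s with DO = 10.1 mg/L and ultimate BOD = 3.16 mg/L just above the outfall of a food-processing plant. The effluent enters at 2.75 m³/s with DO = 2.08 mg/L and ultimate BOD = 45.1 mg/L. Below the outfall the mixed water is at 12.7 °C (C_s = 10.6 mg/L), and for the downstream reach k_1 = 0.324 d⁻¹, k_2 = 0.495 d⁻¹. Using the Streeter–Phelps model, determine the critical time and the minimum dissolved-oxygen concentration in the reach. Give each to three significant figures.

Mixed DO = (12.3×10.1 + 2.75×2.08)/(12.3+2.75) = 130.0/15.05 = 8.635 mg/L.
Mixed L₀ = (12.3×3.16 + 2.75×45.1)/(15.05) = 162.9/15.05 = 10.82 mg/L.
Initial deficit D₀ = C_s − DO₀ = 10.6 − 8.635 = 1.965 mg/L.
t_c = (1/0.1710) ln[(0.495/0.324)(1 − 1.965×0.1710/(0.324×10.82))] = 5.848 × ln(1.381) = 1.889 d.
D_c = (0.324/0.495) × 10.82 × e^(−0.324×1.889) = 0.6545 × 10.82 × 0.5422 = 3.841 mg/L.
Minimum DO = 10.6 − 3.841 = 6.759 mg/L.

t_c ≈ 1.89 d; minimum DO ≈ 6.76 mg/L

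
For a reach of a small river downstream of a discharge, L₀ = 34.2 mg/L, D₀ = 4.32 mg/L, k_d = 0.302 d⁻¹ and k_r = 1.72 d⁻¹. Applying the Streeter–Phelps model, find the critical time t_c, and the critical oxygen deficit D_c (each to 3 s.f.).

t_c ≈ 0.593 d; D_c ≈ 5.02 mg/L

At the critical point dD/dt = 0, so k_d L₀ e^(−k_d t) = k_r D. Substituting D(t) from the Streeter–Phelps equation and solving for t gives
t_c = ln[(k_r/k_d)(1 − D₀(k_r−k_d)/(k_d L₀))] / (k_r−k_d).
Here k_r−k_d = 1.418 d⁻¹ and 1 − D₀(k_r−k_d)/(k_d L₀) = 1 − 4.32×1.418/(0.302×34.2) = 0.4069, so
t_c = ln(5.695 × 0.4069) / 1.418 = 0.8405 / 1.418 = 0.5927 d.
D_c = (k_d/k_r) L₀ e^(−k_d t_c) = (0.302/1.72) × 34.2 × e^(−0.302×0.5927) = 0.1756 × 34.2 × 0.8361 = 5.021 mg/L.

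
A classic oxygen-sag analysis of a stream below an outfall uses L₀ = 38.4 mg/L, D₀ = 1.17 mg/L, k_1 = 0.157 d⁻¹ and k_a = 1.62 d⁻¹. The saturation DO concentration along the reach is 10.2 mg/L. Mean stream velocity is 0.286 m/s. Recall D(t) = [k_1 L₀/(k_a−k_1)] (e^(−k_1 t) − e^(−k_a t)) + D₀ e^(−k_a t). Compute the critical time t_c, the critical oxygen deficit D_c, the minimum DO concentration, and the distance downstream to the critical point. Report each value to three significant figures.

At the critical point dD/dt = 0, so k_1 L₀ e^(−k_1 t) = k_a D. Substituting D(t) from the Streeter–Phelps equation and solving for t gives
t_c = ln[(k_a/k_1)(1 − D₀(k_a−k_1)/(k_1 L₀))] / (k_a−k_1).
Here k_a−k_1 = 1.463 d⁻¹ and 1 − D₀(k_a−k_1)/(k_1 L₀) = 1 − 1.17×1.463/(0.157×38.4) = 0.7161, so
t_c = ln(10.32 × 0.7161) / 1.463 = 2.000 / 1.463 = 1.367 d.
L(t_c) = L₀ e^(−k_1 t_c) = 38.4 × 0.8068 = 30.98 mg/L, and at the critical point k_a D_c = k_1 L, so D_c = (0.157/1.62) × 30.98 = 3.003 mg/L.
Minimum DO = C_s − D_c = 10.2 − 3.003 = 7.197 mg/L.
x_c = v t_c = 0.286 m/s × 1.367 d × 86400 s/d = 33780 m ≈ 33.8 km.

t_c ≈ 1.37 d; D_c ≈ 3.00 mg/L; min DO ≈ 7.20 mg/L; x_c ≈ 33.8 km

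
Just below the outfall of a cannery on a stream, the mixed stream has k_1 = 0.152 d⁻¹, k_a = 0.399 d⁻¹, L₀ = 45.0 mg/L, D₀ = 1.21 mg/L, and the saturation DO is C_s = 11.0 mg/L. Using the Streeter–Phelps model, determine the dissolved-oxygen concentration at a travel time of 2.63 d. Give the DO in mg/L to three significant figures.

DO ≈ 1.71 mg/L

k_1 L₀/(k_a−k_1) = 0.152×45.0/(0.399−0.152) = 6.840/0.2470 = 27.69 mg/L.
e^(−k_1 t) = e^(−0.152×2.630) = 0.6705; e^(−k_a t) = e^(−0.399×2.630) = 0.3502.
D = 27.69 × (0.6705 − 0.3502) + 1.21 × 0.3502 = 8.870 + 0.4237 = 9.294 mg/L.
DO = C_s − D = 11.0 − 9.294 = 1.706 mg/L.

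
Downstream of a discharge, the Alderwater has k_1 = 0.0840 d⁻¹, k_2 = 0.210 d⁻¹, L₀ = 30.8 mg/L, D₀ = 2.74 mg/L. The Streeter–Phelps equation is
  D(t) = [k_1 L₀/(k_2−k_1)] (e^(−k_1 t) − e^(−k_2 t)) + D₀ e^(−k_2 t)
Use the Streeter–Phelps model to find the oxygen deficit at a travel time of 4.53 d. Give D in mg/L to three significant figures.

k_1 L₀/(k_2−k_1) = 0.0840×30.8/(0.210−0.0840) = 2.587/0.1260 = 20.53 mg/L.
e^(−k_1 t) = e^(−0.0840×4.530) = 0.6835; e^(−k_2 t) = e^(−0.210×4.530) = 0.3862.
D = 20.53 × (0.6835 − 0.3862) + 2.74 × 0.3862 = 6.104 + 1.058 = 7.162 mg/L.

D ≈ 7.16 mg/L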